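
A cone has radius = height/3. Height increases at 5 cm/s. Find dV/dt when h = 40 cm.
8000π/9 cm³/s

V = (1/3)π(h/3)²h = πh³/27
dV/dt = πh²/9 · 5
At h = 40: dV/dt = 8000π/9 cm³/s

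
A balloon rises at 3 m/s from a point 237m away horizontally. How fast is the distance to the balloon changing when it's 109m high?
327√2722/13610 ≈ 1.254 m/s

z² = 237² + y²
z = √(237² + 109²) = 5√2722
dz/dt = y/z · dy/dt = 109/(5√2722) · 3 = 327√2722/13610 ≈ 1.254 m/s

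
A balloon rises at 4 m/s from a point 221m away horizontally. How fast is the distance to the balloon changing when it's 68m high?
16√185/185 ≈ 1.176 m/s

z² = 221² + y²
z = √(221² + 68²) = 17√185
dz/dt = y/z · dy/dt = 68/(17√185) · 4 = 16√185/185 ≈ 1.176 m/s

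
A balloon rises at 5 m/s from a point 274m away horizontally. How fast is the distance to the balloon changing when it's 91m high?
455√83357/83357 ≈ 1.576 m/s

z² = 274² + y²
z = √(274² + 91²) = √83357
dz/dt = y/z · dy/dt = 91/√83357 · 5 = 455√83357/83357 ≈ 1.576 m/s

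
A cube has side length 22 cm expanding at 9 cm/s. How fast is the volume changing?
13068 cm³/s

V = s³
dV/dt = 3s² · ds/dt = 3·22²·9 = 13068 cm³/s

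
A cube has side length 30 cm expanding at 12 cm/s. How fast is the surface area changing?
4320 cm²/s

A = 6s²
dA/dt = 12s · ds/dt = 12·30·12 = 4320 cm²/s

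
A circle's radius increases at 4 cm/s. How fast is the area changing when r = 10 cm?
80π cm²/s

A = πr²
dA/dt = 2πr · dr/dt = 2π(10)(4) = 80π cm²/s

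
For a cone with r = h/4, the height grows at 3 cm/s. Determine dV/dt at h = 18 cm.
243π/4 cm³/s

V = (1/3)π(h/4)²h = πh³/48
dV/dt = πh²/16 · 3
At h = 18: dV/dt = 243π/4 cm³/s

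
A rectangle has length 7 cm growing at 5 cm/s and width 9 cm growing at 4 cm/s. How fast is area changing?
73 cm²/s

A = lw
dA/dt = w·dl/dt + l·dw/dt = 9·5 + 7·4 = 73 cm²/s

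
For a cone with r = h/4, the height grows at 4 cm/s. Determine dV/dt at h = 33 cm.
1089π/4 cm³/s

V = (1/3)π(h/4)²h = πh³/48
dV/dt = πh²/16 · 4
At h = 33: dV/dt = 1089π/4 cm³/s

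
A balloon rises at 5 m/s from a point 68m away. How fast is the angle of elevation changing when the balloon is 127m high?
0.016383 rad/s

tan(θ) = y/68
sec²(θ) · dθ/dt = (1/68) · dy/dt
dθ/dt = cos²(θ)/68 · 5 = 68/(68² + 127²) · 5
dθ/dt = 0.016383 rad/s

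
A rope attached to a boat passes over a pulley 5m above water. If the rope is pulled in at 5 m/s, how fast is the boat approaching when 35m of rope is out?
35√3/12 ≈ 5.052 m/s

rope² = x² + 5²
x = √(35² - 5²) = 20√3
dx/dt = (rope/x) · d(rope)/dt = (35/(20√3)) · (-5) = -35√3/12 m/s
The boat approaches at 35√3/12 ≈ 5.052 m/s.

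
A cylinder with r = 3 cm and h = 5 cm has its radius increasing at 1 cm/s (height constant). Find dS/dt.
22π cm²/s

S = 2πrh + 2πr² (lateral + bases)
dS/dt = (2πh + 4πr)·dr/dt = (2π·5 + 4π·3)·1
= 22π cm²/s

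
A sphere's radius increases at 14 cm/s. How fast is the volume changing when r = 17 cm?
16184π cm³/s

V = (4/3)πr³
dV/dt = dV/dr · dr/dt = 4πr² · 14
At r = 17: dV/dt = 16184π cm³/s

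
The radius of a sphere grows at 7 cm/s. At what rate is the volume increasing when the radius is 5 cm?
700π cm³/s

V = (4/3)πr³
dV/dt = dV/dr · dr/dt = 4πr² · 7
At r = 5: dV/dt = 700π cm³/s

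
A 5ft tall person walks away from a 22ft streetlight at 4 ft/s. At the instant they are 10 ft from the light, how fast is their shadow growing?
20/17 ft/s

By similar triangles: 22/(x+s) = 5/s
Solving: s = 5x/17
ds/dt = 5/17 · dx/dt = 5/17 · 4 = 20/17 ft/s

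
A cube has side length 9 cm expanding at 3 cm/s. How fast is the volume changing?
729 cm³/s

V = s³
dV/dt = 3s² · ds/dt = 3·9²·3 = 729 cm³/s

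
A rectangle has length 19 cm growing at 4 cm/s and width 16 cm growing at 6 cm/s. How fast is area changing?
178 cm²/s

A = lw
dA/dt = w·dl/dt + l·dw/dt = 16·4 + 19·6 = 178 cm²/s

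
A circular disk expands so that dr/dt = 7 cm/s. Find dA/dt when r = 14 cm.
196π cm²/s

A = πr²
dA/dt = 2πr · dr/dt = 2π(14)(7) = 196π cm²/s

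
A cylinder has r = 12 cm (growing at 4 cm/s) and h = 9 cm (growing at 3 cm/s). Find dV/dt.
1296π cm³/s

V = πr²h
dV/dt = 2πrh·dr/dt + πr²·dh/dt
= 2π(12)(9)(4) + π(12)²(3)
= 1296π cm³/s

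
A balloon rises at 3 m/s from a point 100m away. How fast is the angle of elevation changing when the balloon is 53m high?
0.023421 rad/s

tan(θ) = y/100
sec²(θ) · dθ/dt = (1/100) · dy/dt
dθ/dt = cos²(θ)/100 · 3 = 100/(100² + 53²) · 3
dθ/dt = 0.023421 rad/s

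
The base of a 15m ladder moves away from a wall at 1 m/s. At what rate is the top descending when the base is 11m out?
11√26/52 ≈ 1.079 m/s

x² + y² = 15²
2x·dx/dt + 2y·dy/dt = 0
dy/dt = -x/y · dx/dt = -11/(2√26) · 1 = -11√26/52 m/s
The top is descending at 11√26/52 ≈ 1.079 m/s.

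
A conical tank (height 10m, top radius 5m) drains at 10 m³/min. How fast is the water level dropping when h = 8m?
5/(8π) ≈ 0.1989 m/min

r/h = 5/10, so r = (1/2)h
V = (1/3)πr²h = (1/3)π((1/2)h)²h = (1/12)πh³
dV/dh = (1/4)πh²
dh/dt = (dV/dt)/(dV/dh) = -10/((1/4)π·8²) = -5/(8π) m/min
The level is dropping at 5/(8π) ≈ 0.1989 m/min.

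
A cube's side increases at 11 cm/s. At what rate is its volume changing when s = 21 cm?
14553 cm³/s

V = s³
dV/dt = 3s² · ds/dt = 3·21²·11 = 14553 cm³/s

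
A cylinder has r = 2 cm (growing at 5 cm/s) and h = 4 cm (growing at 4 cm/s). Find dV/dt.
96π cm³/s

V = πr²h
dV/dt = 2πrh·dr/dt + πr²·dh/dt
= 2π(2)(4)(5) + π(2)²(4)
= 96π cm³/s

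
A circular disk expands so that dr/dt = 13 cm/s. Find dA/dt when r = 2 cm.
52π cm²/s

A = πr²
dA/dt = 2πr · dr/dt = 2π(2)(13) = 52π cm²/s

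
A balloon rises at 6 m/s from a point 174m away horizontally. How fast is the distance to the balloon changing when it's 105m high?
210√4589/4589 ≈ 3.1 m/s

z² = 174² + y²
z = √(174² + 105²) = 3√4589
dz/dt = y/z · dy/dt = 105/(3√4589) · 6 = 210√4589/4589 ≈ 3.1 m/s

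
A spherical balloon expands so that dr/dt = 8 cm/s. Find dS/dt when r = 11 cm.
704π cm²/s

S = 4πr²
dS/dt = dS/dr · dr/dt = 8πr · 8
At r = 11: dS/dt = 704π cm²/s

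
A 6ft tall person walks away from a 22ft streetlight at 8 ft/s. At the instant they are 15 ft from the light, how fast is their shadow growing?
3 ft/s

By similar triangles: 22/(x+s) = 6/s
Solving: s = 6x/16
ds/dt = 6/16 · dx/dt = 3/8 · 8 = 3 ft/s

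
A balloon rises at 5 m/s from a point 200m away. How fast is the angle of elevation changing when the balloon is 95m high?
0.020398 rad/s

tan(θ) = y/200
sec²(θ) · dθ/dt = (1/200) · dy/dt
dθ/dt = cos²(θ)/200 · 5 = 200/(200² + 95²) · 5
dθ/dt = 0.020398 rad/s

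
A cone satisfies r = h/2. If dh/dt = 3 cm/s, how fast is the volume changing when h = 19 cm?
1083π/4 cm³/s

V = (1/3)π(h/2)²h = πh³/12
dV/dt = πh²/4 · 3
At h = 19: dV/dt = 1083π/4 cm³/s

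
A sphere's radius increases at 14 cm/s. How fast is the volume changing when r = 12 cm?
8064π cm³/s

V = (4/3)πr³
dV/dt = dV/dr · dr/dt = 4πr² · 14
At r = 12: dV/dt = 8064π cm³/s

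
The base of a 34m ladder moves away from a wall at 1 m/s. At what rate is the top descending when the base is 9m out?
9√43/215 ≈ 0.2745 m/s

x² + y² = 34²
2x·dx/dt + 2y·dy/dt = 0
dy/dt = -x/y · dx/dt = -9/(5√43) · 1 = -9√43/215 m/s
The top is descending at 9√43/215 ≈ 0.2745 m/s.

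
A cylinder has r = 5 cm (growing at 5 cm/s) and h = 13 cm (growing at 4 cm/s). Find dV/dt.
750π cm³/s

V = πr²h
dV/dt = 2πrh·dr/dt + πr²·dh/dt
= 2π(5)(13)(5) + π(5)²(4)
= 750π cm³/s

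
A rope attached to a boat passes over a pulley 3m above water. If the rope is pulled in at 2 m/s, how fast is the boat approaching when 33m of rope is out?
11√30/30 ≈ 2.008 m/s

rope² = x² + 3²
x = √(33² - 3²) = 6√30
dx/dt = (rope/x) · d(rope)/dt = (33/(6√30)) · (-2) = -11√30/30 m/s
The boat approaches at 11√30/30 ≈ 2.008 m/s.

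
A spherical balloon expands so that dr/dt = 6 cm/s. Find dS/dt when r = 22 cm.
1056π cm²/s

S = 4πr²
dS/dt = dS/dr · dr/dt = 8πr · 6
At r = 22: dS/dt = 1056π cm²/s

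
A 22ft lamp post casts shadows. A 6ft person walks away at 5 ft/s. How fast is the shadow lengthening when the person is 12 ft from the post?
15/8 ft/s

By similar triangles: 22/(x+s) = 6/s
Solving: s = 6x/16
ds/dt = 6/16 · dx/dt = 3/8 · 5 = 15/8 ft/s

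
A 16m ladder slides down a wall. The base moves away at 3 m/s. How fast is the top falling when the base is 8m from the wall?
√3 ≈ 1.732 m/s

x² + y² = 16²
2x·dx/dt + 2y·dy/dt = 0
dy/dt = -x/y · dx/dt = -8/(8√3) · 3 = -√3 m/s
The top is descending at √3 ≈ 1.732 m/s.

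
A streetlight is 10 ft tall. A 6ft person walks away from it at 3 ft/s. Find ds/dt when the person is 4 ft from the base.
9/2 ft/s

By similar triangles: 10/(x+s) = 6/s
Solving: s = 6x/4
ds/dt = 6/4 · dx/dt = 3/2 · 3 = 9/2 ft/s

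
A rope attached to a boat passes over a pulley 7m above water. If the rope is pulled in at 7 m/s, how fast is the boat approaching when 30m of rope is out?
210√851/851 ≈ 7.199 m/s

rope² = x² + 7²
x = √(30² - 7²) = √851
dx/dt = (rope/x) · d(rope)/dt = (30/√851) · (-7) = -210√851/851 m/s
The boat approaches at 210√851/851 ≈ 7.199 m/s.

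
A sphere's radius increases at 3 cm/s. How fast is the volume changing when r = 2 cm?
48π cm³/s

V = (4/3)πr³
dV/dt = dV/dr · dr/dt = 4πr² · 3
At r = 2: dV/dt = 48π cm³/s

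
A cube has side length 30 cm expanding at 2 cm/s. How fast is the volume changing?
5400 cm³/s

V = s³
dV/dt = 3s² · ds/dt = 3·30²·2 = 5400 cm³/s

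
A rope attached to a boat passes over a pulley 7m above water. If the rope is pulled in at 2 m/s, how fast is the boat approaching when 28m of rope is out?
8√15/15 ≈ 2.066 m/s

rope² = x² + 7²
x = √(28² - 7²) = 7√15
dx/dt = (rope/x) · d(rope)/dt = (28/(7√15)) · (-2) = -8√15/15 m/s
The boat approaches at 8√15/15 ≈ 2.066 m/s.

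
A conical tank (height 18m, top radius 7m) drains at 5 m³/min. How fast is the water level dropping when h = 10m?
81/(245π) ≈ 0.1052 m/min

r/h = 7/18, so r = (7/18)h
V = (1/3)πr²h = (1/3)π((7/18)h)²h = (49/972)πh³
dV/dh = (49/324)πh²
dh/dt = (dV/dt)/(dV/dh) = -5/((49/324)π·10²) = -81/(245π) m/min
The level is dropping at 81/(245π) ≈ 0.1052 m/min.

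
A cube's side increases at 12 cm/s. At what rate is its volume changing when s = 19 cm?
12996 cm³/s

V = s³
dV/dt = 3s² · ds/dt = 3·19²·12 = 12996 cm³/s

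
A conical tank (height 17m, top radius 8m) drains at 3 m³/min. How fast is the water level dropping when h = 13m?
867/(10816π) ≈ 0.02552 m/min

r/h = 8/17, so r = (8/17)h
V = (1/3)πr²h = (1/3)π((8/17)h)²h = (64/867)πh³
dV/dh = (64/289)πh²
dh/dt = (dV/dt)/(dV/dh) = -3/((64/289)π·13²) = -867/(10816π) m/min
The level is dropping at 867/(10816π) ≈ 0.02552 m/min.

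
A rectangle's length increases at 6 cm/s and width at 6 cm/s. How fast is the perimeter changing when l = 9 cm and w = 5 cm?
24 cm/s

P = 2(l + w)
dP/dt = 2(dl/dt + dw/dt) = 2(6 + 6) = 24 cm/s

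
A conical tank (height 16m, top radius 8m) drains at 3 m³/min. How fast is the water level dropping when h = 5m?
12/(25π) ≈ 0.1528 m/min

r/h = 8/16, so r = (1/2)h
V = (1/3)πr²h = (1/3)π((1/2)h)²h = (1/12)πh³
dV/dh = (1/4)πh²
dh/dt = (dV/dt)/(dV/dh) = -3/((1/4)π·5²) = -12/(25π) m/min
The level is dropping at 12/(25π) ≈ 0.1528 m/min.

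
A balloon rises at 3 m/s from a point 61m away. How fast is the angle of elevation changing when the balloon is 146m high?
0.007309 rad/s

tan(θ) = y/61
sec²(θ) · dθ/dt = (1/61) · dy/dt
dθ/dt = cos²(θ)/61 · 3 = 61/(61² + 146²) · 3
dθ/dt = 0.007309 rad/s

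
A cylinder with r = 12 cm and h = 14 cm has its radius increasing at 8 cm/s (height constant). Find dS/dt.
608π cm²/s

S = 2πrh + 2πr² (lateral + bases)
dS/dt = (2πh + 4πr)·dr/dt = (2π·14 + 4π·12)·8
= 608π cm²/s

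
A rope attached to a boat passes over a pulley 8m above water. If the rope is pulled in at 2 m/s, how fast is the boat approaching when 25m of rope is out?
50√561/561 ≈ 2.111 m/s

rope² = x² + 8²
x = √(25² - 8²) = √561
dx/dt = (rope/x) · d(rope)/dt = (25/√561) · (-2) = -50√561/561 m/s
The boat approaches at 50√561/561 ≈ 2.111 m/s.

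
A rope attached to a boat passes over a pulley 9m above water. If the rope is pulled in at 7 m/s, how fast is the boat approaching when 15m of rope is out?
35/4 = 8.75 m/s

rope² = x² + 9²
x = √(15² - 9²) = 12
dx/dt = (rope/x) · d(rope)/dt = (15/12) · (-7) = -35/4 m/s
The boat approaches at 35/4 = 8.75 m/s.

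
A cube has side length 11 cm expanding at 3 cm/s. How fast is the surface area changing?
396 cm²/s

A = 6s²
dA/dt = 12s · ds/dt = 12·11·3 = 396 cm²/s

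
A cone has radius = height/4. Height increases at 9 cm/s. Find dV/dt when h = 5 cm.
225π/16 cm³/s

V = (1/3)π(h/4)²h = πh³/48
dV/dt = πh²/16 · 9
At h = 5: dV/dt = 225π/16 cm³/s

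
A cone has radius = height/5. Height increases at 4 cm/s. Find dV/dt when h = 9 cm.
324π/25 cm³/s

V = (1/3)π(h/5)²h = πh³/75
dV/dt = πh²/25 · 4
At h = 9: dV/dt = 324π/25 cm³/s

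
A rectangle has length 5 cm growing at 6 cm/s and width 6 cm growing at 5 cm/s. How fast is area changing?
61 cm²/s

A = lw
dA/dt = w·dl/dt + l·dw/dt = 6·6 + 5·5 = 61 cm²/s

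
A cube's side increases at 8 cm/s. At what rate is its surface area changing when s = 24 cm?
2304 cm²/s

A = 6s²
dA/dt = 12s · ds/dt = 12·24·8 = 2304 cm²/s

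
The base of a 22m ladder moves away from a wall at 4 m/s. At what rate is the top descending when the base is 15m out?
60√259/259 ≈ 3.728 m/s

x² + y² = 22²
2x·dx/dt + 2y·dy/dt = 0
dy/dt = -x/y · dx/dt = -15/√259 · 4 = -60√259/259 m/s
The top is descending at 60√259/259 ≈ 3.728 m/s.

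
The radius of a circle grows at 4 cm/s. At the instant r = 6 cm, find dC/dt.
8π cm/s

C = 2πr
dC/dt = 2π · dr/dt = 2π · 4 = 8π cm/s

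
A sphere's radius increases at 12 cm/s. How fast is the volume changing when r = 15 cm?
10800π cm³/s

V = (4/3)πr³
dV/dt = dV/dr · dr/dt = 4πr² · 12
At r = 15: dV/dt = 10800π cm³/s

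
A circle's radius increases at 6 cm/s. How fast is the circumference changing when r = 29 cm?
12π cm/s

C = 2πr
dC/dt = 2π · dr/dt = 2π · 6 = 12π cm/s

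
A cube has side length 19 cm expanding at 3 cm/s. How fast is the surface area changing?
684 cm²/s

A = 6s²
dA/dt = 12s · ds/dt = 12·19·3 = 684 cm²/s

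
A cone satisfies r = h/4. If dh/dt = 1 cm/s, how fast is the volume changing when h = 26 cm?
169π/4 cm³/s

V = (1/3)π(h/4)²h = πh³/48
dV/dt = πh²/16 · 1
At h = 26: dV/dt = 169π/4 cm³/s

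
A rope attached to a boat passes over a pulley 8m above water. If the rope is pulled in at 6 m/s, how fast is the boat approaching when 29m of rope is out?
58√777/259 ≈ 6.242 m/s

rope² = x² + 8²
x = √(29² - 8²) = √777
dx/dt = (rope/x) · d(rope)/dt = (29/√777) · (-6) = -58√777/259 m/s
The boat approaches at 58√777/259 ≈ 6.242 m/s.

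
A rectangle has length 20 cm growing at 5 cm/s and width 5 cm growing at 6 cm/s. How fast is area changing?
145 cm²/s

A = lw
dA/dt = w·dl/dt + l·dw/dt = 5·5 + 20·6 = 145 cm²/s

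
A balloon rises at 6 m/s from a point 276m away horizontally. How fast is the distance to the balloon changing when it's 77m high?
462√82105/82105 ≈ 1.612 m/s

z² = 276² + y²
z = √(276² + 77²) = √82105
dz/dt = y/z · dy/dt = 77/√82105 · 6 = 462√82105/82105 ≈ 1.612 m/s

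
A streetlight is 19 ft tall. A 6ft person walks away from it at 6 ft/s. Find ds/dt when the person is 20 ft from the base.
36/13 ft/s

By similar triangles: 19/(x+s) = 6/s
Solving: s = 6x/13
ds/dt = 6/13 · dx/dt = 6/13 · 6 = 36/13 ft/s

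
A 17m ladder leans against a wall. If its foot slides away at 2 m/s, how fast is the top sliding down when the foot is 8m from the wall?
16/15 ≈ 1.067 m/s

x² + y² = 17²
2x·dx/dt + 2y·dy/dt = 0
dy/dt = -x/y · dx/dt = -8/15 · 2 = -16/15 m/s
The top is descending at 16/15 ≈ 1.067 m/s.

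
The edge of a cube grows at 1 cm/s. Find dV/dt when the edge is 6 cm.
108 cm³/s

V = s³
dV/dt = 3s² · ds/dt = 3·6²·1 = 108 cm³/s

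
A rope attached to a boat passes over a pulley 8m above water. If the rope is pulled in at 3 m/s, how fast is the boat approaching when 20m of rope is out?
5√21/7 ≈ 3.273 m/s

rope² = x² + 8²
x = √(20² - 8²) = 4√21
dx/dt = (rope/x) · d(rope)/dt = (20/(4√21)) · (-3) = -5√21/7 m/s
The boat approaches at 5√21/7 ≈ 3.273 m/s.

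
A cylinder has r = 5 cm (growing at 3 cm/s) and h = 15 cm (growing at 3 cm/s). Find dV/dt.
525π cm³/s

V = πr²h
dV/dt = 2πrh·dr/dt + πr²·dh/dt
= 2π(5)(15)(3) + π(5)²(3)
= 525π cm³/s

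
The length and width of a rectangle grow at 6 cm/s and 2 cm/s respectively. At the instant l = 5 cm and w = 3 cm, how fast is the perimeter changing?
16 cm/s

P = 2(l + w)
dP/dt = 2(dl/dt + dw/dt) = 2(6 + 2) = 16 cm/s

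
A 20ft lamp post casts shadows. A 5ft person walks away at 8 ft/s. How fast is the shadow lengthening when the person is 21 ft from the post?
8/3 ft/s

By similar triangles: 20/(x+s) = 5/s
Solving: s = 5x/15
ds/dt = 5/15 · dx/dt = 1/3 · 8 = 8/3 ft/s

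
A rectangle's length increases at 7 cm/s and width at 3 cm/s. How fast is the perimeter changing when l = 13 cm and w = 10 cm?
20 cm/s

P = 2(l + w)
dP/dt = 2(dl/dt + dw/dt) = 2(7 + 3) = 20 cm/s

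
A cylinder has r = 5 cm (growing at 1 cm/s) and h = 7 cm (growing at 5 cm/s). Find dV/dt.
195π cm³/s

V = πr²h
dV/dt = 2πrh·dr/dt + πr²·dh/dt
= 2π(5)(7)(1) + π(5)²(5)
= 195π cm³/s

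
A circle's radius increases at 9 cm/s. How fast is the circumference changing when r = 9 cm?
18π cm/s

C = 2πr
dC/dt = 2π · dr/dt = 2π · 9 = 18π cm/s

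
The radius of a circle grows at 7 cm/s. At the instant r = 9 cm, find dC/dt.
14π cm/s

C = 2πr
dC/dt = 2π · dr/dt = 2π · 7 = 14π cm/s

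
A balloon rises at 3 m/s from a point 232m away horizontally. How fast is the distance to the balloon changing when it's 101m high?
303√2561/12805 ≈ 1.197 m/s

z² = 232² + y²
z = √(232² + 101²) = 5√2561
dz/dt = y/z · dy/dt = 101/(5√2561) · 3 = 303√2561/12805 ≈ 1.197 m/s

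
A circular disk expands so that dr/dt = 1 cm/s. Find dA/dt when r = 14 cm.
28π cm²/s

A = πr²
dA/dt = 2πr · dr/dt = 2π(14)(1) = 28π cm²/s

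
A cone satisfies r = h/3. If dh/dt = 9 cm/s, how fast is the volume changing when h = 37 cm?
1369π cm³/s

V = (1/3)π(h/3)²h = πh³/27
dV/dt = πh²/9 · 9
At h = 37: dV/dt = 1369π cm³/s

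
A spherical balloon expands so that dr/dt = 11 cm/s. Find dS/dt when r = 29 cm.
2552π cm²/s

S = 4πr²
dS/dt = dS/dr · dr/dt = 8πr · 11
At r = 29: dS/dt = 2552π cm²/s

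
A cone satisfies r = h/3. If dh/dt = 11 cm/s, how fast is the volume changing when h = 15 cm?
275π cm³/s

V = (1/3)π(h/3)²h = πh³/27
dV/dt = πh²/9 · 11
At h = 15: dV/dt = 275π cm³/s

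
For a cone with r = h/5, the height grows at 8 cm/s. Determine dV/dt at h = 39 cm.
12168π/25 cm³/s

V = (1/3)π(h/5)²h = πh³/75
dV/dt = πh²/25 · 8
At h = 39: dV/dt = 12168π/25 cm³/s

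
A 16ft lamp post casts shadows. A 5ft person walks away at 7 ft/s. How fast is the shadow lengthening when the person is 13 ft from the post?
35/11 ft/s

By similar triangles: 16/(x+s) = 5/s
Solving: s = 5x/11
ds/dt = 5/11 · dx/dt = 5/11 · 7 = 35/11 ft/s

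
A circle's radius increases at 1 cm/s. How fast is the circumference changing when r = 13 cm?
2π cm/s

C = 2πr
dC/dt = 2π · dr/dt = 2π · 1 = 2π cm/s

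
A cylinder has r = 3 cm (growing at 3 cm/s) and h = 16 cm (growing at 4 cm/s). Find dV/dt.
324π cm³/s

V = πr²h
dV/dt = 2πrh·dr/dt + πr²·dh/dt
= 2π(3)(16)(3) + π(3)²(4)
= 324π cm³/s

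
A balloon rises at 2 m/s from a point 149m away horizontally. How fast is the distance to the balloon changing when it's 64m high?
128√26297/26297 ≈ 0.7893 m/s

z² = 149² + y²
z = √(149² + 64²) = √26297
dz/dt = y/z · dy/dt = 64/√26297 · 2 = 128√26297/26297 ≈ 0.7893 m/s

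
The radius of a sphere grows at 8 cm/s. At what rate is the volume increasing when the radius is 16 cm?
8192π cm³/s

V = (4/3)πr³
dV/dt = dV/dr · dr/dt = 4πr² · 8
At r = 16: dV/dt = 8192π cm³/s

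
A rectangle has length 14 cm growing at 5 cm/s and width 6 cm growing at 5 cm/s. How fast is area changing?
100 cm²/s

A = lw
dA/dt = w·dl/dt + l·dw/dt = 6·5 + 14·5 = 100 cm²/s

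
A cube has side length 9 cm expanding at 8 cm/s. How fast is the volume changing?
1944 cm³/s

V = s³
dV/dt = 3s² · ds/dt = 3·9²·8 = 1944 cm³/s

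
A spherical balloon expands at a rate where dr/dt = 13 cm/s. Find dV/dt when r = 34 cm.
60112π cm³/s

V = (4/3)πr³
dV/dt = dV/dr · dr/dt = 4πr² · 13
At r = 34: dV/dt = 60112π cm³/s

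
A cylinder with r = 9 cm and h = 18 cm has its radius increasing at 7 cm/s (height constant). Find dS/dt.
504π cm²/s

S = 2πrh + 2πr² (lateral + bases)
dS/dt = (2πh + 4πr)·dr/dt = (2π·18 + 4π·9)·7
= 504π cm²/s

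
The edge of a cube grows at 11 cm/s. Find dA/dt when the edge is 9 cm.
1188 cm²/s

A = 6s²
dA/dt = 12s · ds/dt = 12·9·11 = 1188 cm²/s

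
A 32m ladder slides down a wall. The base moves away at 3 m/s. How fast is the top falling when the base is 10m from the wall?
5√231/77 ≈ 0.9869 m/s

x² + y² = 32²
2x·dx/dt + 2y·dy/dt = 0
dy/dt = -x/y · dx/dt = -10/(2√231) · 3 = -5√231/77 m/s
The top is descending at 5√231/77 ≈ 0.9869 m/s.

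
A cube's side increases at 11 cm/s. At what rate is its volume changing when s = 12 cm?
4752 cm³/s

V = s³
dV/dt = 3s² · ds/dt = 3·12²·11 = 4752 cm³/s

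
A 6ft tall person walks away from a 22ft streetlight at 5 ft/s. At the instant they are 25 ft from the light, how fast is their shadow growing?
15/8 ft/s

By similar triangles: 22/(x+s) = 6/s
Solving: s = 6x/16
ds/dt = 6/16 · dx/dt = 3/8 · 5 = 15/8 ft/s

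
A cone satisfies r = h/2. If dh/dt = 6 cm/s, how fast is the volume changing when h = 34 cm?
1734π cm³/s

V = (1/3)π(h/2)²h = πh³/12
dV/dt = πh²/4 · 6
At h = 34: dV/dt = 1734π cm³/s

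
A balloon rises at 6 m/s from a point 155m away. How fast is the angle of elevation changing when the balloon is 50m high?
0.035061 rad/s

tan(θ) = y/155
sec²(θ) · dθ/dt = (1/155) · dy/dt
dθ/dt = cos²(θ)/155 · 6 = 155/(155² + 50²) · 6
dθ/dt = 0.035061 rad/s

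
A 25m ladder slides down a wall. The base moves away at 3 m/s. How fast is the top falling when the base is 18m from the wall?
54√301/301 ≈ 3.113 m/s

x² + y² = 25²
2x·dx/dt + 2y·dy/dt = 0
dy/dt = -x/y · dx/dt = -18/√301 · 3 = -54√301/301 m/s
The top is descending at 54√301/301 ≈ 3.113 m/s.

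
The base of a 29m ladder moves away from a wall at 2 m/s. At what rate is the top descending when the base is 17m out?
17√138/138 ≈ 1.447 m/s

x² + y² = 29²
2x·dx/dt + 2y·dy/dt = 0
dy/dt = -x/y · dx/dt = -17/(2√138) · 2 = -17√138/138 m/s
The top is descending at 17√138/138 ≈ 1.447 m/s.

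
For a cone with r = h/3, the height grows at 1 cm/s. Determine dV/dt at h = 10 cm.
100π/9 cm³/s

V = (1/3)π(h/3)²h = πh³/27
dV/dt = πh²/9 · 1
At h = 10: dV/dt = 100π/9 cm³/s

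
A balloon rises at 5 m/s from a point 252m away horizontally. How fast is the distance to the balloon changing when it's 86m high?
43√709/709 ≈ 1.615 m/s

z² = 252² + y²
z = √(252² + 86²) = 10√709
dz/dt = y/z · dy/dt = 86/(10√709) · 5 = 43√709/709 ≈ 1.615 m/s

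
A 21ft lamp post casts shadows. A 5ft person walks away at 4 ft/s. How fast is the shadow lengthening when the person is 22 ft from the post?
5/4 ft/s

By similar triangles: 21/(x+s) = 5/s
Solving: s = 5x/16
ds/dt = 5/16 · dx/dt = 5/16 · 4 = 5/4 ft/s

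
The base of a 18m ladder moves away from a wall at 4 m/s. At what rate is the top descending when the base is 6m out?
√2 ≈ 1.414 m/s

x² + y² = 18²
2x·dx/dt + 2y·dy/dt = 0
dy/dt = -x/y · dx/dt = -6/(12√2) · 4 = -√2 m/s
The top is descending at √2 ≈ 1.414 m/s.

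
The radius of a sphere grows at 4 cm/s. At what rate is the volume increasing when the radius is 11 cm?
1936π cm³/s

V = (4/3)πr³
dV/dt = dV/dr · dr/dt = 4πr² · 4
At r = 11: dV/dt = 1936π cm³/s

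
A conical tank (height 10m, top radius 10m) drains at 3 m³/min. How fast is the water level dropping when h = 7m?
3/(49π) ≈ 0.01949 m/min

r/h = 10/10, so r = h
V = (1/3)πr²h = (1/3)π(h)²h = (1/3)πh³
dV/dh = πh²
dh/dt = (dV/dt)/(dV/dh) = -3/(π·7²) = -3/(49π) m/min
The level is dropping at 3/(49π) ≈ 0.01949 m/min.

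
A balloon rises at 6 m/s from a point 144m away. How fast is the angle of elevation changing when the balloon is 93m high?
0.029403 rad/s

tan(θ) = y/144
sec²(θ) · dθ/dt = (1/144) · dy/dt
dθ/dt = cos²(θ)/144 · 6 = 144/(144² + 93²) · 6
dθ/dt = 0.029403 rad/s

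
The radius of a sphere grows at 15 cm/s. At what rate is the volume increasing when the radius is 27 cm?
43740π cm³/s

V = (4/3)πr³
dV/dt = dV/dr · dr/dt = 4πr² · 15
At r = 27: dV/dt = 43740π cm³/s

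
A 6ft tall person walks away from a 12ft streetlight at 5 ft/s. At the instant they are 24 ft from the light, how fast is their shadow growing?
5 ft/s

By similar triangles: 12/(x+s) = 6/s
Solving: s = 6x/6
ds/dt = 6/6 · dx/dt = 1 · 5 = 5 ft/s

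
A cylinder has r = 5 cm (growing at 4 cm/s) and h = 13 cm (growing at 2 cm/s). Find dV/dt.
570π cm³/s

V = πr²h
dV/dt = 2πrh·dr/dt + πr²·dh/dt
= 2π(5)(13)(4) + π(5)²(2)
= 570π cm³/s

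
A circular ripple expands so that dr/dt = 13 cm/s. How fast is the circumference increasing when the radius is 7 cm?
26π cm/s

C = 2πr
dC/dt = 2π · dr/dt = 2π · 13 = 26π cm/s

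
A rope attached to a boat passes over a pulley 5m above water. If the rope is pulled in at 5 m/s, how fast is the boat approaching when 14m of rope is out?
70√19/57 ≈ 5.353 m/s

rope² = x² + 5²
x = √(14² - 5²) = 3√19
dx/dt = (rope/x) · d(rope)/dt = (14/(3√19)) · (-5) = -70√19/57 m/s
The boat approaches at 70√19/57 ≈ 5.353 m/s.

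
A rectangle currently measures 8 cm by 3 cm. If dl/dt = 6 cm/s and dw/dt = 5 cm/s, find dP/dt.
22 cm/s

P = 2(l + w)
dP/dt = 2(dl/dt + dw/dt) = 2(6 + 5) = 22 cm/s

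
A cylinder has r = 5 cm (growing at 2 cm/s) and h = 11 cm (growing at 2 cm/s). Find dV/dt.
270π cm³/s

V = πr²h
dV/dt = 2πrh·dr/dt + πr²·dh/dt
= 2π(5)(11)(2) + π(5)²(2)
= 270π cm³/s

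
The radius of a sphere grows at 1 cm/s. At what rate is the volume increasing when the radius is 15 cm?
900π cm³/s

V = (4/3)πr³
dV/dt = dV/dr · dr/dt = 4πr² · 1
At r = 15: dV/dt = 900π cm³/s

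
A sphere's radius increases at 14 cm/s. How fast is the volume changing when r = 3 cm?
504π cm³/s

V = (4/3)πr³
dV/dt = dV/dr · dr/dt = 4πr² · 14
At r = 3: dV/dt = 504π cm³/s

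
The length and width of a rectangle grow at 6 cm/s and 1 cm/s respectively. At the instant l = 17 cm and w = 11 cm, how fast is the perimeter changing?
14 cm/s

P = 2(l + w)
dP/dt = 2(dl/dt + dw/dt) = 2(6 + 1) = 14 cm/s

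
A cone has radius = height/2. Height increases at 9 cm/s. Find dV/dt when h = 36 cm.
2916π cm³/s

V = (1/3)π(h/2)²h = πh³/12
dV/dt = πh²/4 · 9
At h = 36: dV/dt = 2916π cm³/s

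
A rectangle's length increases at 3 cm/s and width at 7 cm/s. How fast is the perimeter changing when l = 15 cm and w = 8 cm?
20 cm/s

P = 2(l + w)
dP/dt = 2(dl/dt + dw/dt) = 2(3 + 7) = 20 cm/s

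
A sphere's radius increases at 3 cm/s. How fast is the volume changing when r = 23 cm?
6348π cm³/s

V = (4/3)πr³
dV/dt = dV/dr · dr/dt = 4πr² · 3
At r = 23: dV/dt = 6348π cm³/s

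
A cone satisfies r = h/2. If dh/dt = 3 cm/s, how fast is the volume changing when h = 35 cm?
3675π/4 cm³/s

V = (1/3)π(h/2)²h = πh³/12
dV/dt = πh²/4 · 3
At h = 35: dV/dt = 3675π/4 cm³/s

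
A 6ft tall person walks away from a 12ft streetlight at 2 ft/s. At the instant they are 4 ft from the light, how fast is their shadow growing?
2 ft/s

By similar triangles: 12/(x+s) = 6/s
Solving: s = 6x/6
ds/dt = 6/6 · dx/dt = 1 · 2 = 2 ft/s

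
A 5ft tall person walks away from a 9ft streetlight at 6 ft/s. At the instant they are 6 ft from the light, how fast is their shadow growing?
15/2 ft/s

By similar triangles: 9/(x+s) = 5/s
Solving: s = 5x/4
ds/dt = 5/4 · dx/dt = 5/4 · 6 = 15/2 ft/s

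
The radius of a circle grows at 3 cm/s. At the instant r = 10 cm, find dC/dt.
6π cm/s

C = 2πr
dC/dt = 2π · dr/dt = 2π · 3 = 6π cm/s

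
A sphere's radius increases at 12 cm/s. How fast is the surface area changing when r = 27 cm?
2592π cm²/s

S = 4πr²
dS/dt = dS/dr · dr/dt = 8πr · 12
At r = 27: dS/dt = 2592π cm²/s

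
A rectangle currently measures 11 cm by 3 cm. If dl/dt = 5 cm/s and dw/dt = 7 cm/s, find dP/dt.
24 cm/s

P = 2(l + w)
dP/dt = 2(dl/dt + dw/dt) = 2(5 + 7) = 24 cm/s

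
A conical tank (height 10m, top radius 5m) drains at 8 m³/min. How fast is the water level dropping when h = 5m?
32/(25π) ≈ 0.4074 m/min

r/h = 5/10, so r = (1/2)h
V = (1/3)πr²h = (1/3)π((1/2)h)²h = (1/12)πh³
dV/dh = (1/4)πh²
dh/dt = (dV/dt)/(dV/dh) = -8/((1/4)π·5²) = -32/(25π) m/min
The level is dropping at 32/(25π) ≈ 0.4074 m/min.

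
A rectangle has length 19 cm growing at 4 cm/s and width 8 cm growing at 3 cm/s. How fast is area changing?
89 cm²/s

A = lw
dA/dt = w·dl/dt + l·dw/dt = 8·4 + 19·3 = 89 cm²/s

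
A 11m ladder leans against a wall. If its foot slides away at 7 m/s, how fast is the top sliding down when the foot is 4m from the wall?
4√105/15 ≈ 2.733 m/s

x² + y² = 11²
2x·dx/dt + 2y·dy/dt = 0
dy/dt = -x/y · dx/dt = -4/√105 · 7 = -4√105/15 m/s
The top is descending at 4√105/15 ≈ 2.733 m/s.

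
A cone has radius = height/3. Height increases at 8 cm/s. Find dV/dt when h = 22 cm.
3872π/9 cm³/s

V = (1/3)π(h/3)²h = πh³/27
dV/dt = πh²/9 · 8
At h = 22: dV/dt = 3872π/9 cm³/s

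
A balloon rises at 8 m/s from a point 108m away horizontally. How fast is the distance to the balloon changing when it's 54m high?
8√5/5 ≈ 3.578 m/s

z² = 108² + y²
z = √(108² + 54²) = 54√5
dz/dt = y/z · dy/dt = 54/(54√5) · 8 = 8√5/5 ≈ 3.578 m/s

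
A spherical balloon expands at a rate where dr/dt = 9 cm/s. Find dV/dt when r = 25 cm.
22500π cm³/s

V = (4/3)πr³
dV/dt = dV/dr · dr/dt = 4πr² · 9
At r = 25: dV/dt = 22500π cm³/s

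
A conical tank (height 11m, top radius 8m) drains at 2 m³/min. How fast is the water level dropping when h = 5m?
121/(800π) ≈ 0.04814 m/min

r/h = 8/11, so r = (8/11)h
V = (1/3)πr²h = (1/3)π((8/11)h)²h = (64/363)πh³
dV/dh = (64/121)πh²
dh/dt = (dV/dt)/(dV/dh) = -2/((64/121)π·5²) = -121/(800π) m/min
The level is dropping at 121/(800π) ≈ 0.04814 m/min.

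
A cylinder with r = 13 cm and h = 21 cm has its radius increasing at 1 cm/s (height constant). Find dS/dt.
94π cm²/s

S = 2πrh + 2πr² (lateral + bases)
dS/dt = (2πh + 4πr)·dr/dt = (2π·21 + 4π·13)·1
= 94π cm²/s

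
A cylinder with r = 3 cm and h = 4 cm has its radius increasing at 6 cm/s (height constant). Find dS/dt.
120π cm²/s

S = 2πrh + 2πr² (lateral + bases)
dS/dt = (2πh + 4πr)·dr/dt = (2π·4 + 4π·3)·6
= 120π cm²/s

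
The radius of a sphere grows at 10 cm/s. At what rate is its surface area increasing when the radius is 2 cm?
160π cm²/s

S = 4πr²
dS/dt = dS/dr · dr/dt = 8πr · 10
At r = 2: dS/dt = 160π cm²/s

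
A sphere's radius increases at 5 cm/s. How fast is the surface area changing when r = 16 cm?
640π cm²/s

S = 4πr²
dS/dt = dS/dr · dr/dt = 8πr · 5
At r = 16: dS/dt = 640π cm²/s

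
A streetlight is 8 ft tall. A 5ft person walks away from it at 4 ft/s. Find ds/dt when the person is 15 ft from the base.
20/3 ft/s

By similar triangles: 8/(x+s) = 5/s
Solving: s = 5x/3
ds/dt = 5/3 · dx/dt = 5/3 · 4 = 20/3 ft/s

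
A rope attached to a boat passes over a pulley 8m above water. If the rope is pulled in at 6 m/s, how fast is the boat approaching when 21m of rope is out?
126√377/377 ≈ 6.489 m/s

rope² = x² + 8²
x = √(21² - 8²) = √377
dx/dt = (rope/x) · d(rope)/dt = (21/√377) · (-6) = -126√377/377 m/s
The boat approaches at 126√377/377 ≈ 6.489 m/s.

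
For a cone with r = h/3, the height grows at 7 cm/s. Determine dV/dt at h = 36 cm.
1008π cm³/s

V = (1/3)π(h/3)²h = πh³/27
dV/dt = πh²/9 · 7
At h = 36: dV/dt = 1008π cm³/s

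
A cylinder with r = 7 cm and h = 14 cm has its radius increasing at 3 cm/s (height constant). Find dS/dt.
168π cm²/s

S = 2πrh + 2πr² (lateral + bases)
dS/dt = (2πh + 4πr)·dr/dt = (2π·14 + 4π·7)·3
= 168π cm²/s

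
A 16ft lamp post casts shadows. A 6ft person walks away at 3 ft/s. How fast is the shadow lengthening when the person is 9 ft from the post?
9/5 ft/s

By similar triangles: 16/(x+s) = 6/s
Solving: s = 6x/10
ds/dt = 6/10 · dx/dt = 3/5 · 3 = 9/5 ft/s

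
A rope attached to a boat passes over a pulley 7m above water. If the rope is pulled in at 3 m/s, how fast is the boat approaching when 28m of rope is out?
4√15/5 ≈ 3.098 m/s

rope² = x² + 7²
x = √(28² - 7²) = 7√15
dx/dt = (rope/x) · d(rope)/dt = (28/(7√15)) · (-3) = -4√15/5 m/s
The boat approaches at 4√15/5 ≈ 3.098 m/s.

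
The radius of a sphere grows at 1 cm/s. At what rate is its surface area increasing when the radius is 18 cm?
144π cm²/s

S = 4πr²
dS/dt = dS/dr · dr/dt = 8πr · 1
At r = 18: dS/dt = 144π cm²/s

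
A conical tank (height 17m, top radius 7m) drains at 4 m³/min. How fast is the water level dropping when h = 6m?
289/(441π) ≈ 0.2086 m/min

r/h = 7/17, so r = (7/17)h
V = (1/3)πr²h = (1/3)π((7/17)h)²h = (49/867)πh³
dV/dh = (49/289)πh²
dh/dt = (dV/dt)/(dV/dh) = -4/((49/289)π·6²) = -289/(441π) m/min
The level is dropping at 289/(441π) ≈ 0.2086 m/min.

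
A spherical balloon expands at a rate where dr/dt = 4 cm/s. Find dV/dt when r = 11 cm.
1936π cm³/s

V = (4/3)πr³
dV/dt = dV/dr · dr/dt = 4πr² · 4
At r = 11: dV/dt = 1936π cm³/s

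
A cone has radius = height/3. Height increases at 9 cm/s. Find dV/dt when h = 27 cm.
729π cm³/s

V = (1/3)π(h/3)²h = πh³/27
dV/dt = πh²/9 · 9
At h = 27: dV/dt = 729π cm³/s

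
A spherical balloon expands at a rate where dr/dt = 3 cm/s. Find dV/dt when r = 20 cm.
4800π cm³/s

V = (4/3)πr³
dV/dt = dV/dr · dr/dt = 4πr² · 3
At r = 20: dV/dt = 4800π cm³/s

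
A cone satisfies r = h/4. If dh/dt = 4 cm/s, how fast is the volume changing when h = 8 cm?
16π cm³/s

V = (1/3)π(h/4)²h = πh³/48
dV/dt = πh²/16 · 4
At h = 8: dV/dt = 16π cm³/s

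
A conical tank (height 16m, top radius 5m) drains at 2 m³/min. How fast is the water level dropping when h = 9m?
512/(2025π) ≈ 0.08048 m/min

r/h = 5/16, so r = (5/16)h
V = (1/3)πr²h = (1/3)π((5/16)h)²h = (25/768)πh³
dV/dh = (25/256)πh²
dh/dt = (dV/dt)/(dV/dh) = -2/((25/256)π·9²) = -512/(2025π) m/min
The level is dropping at 512/(2025π) ≈ 0.08048 m/min.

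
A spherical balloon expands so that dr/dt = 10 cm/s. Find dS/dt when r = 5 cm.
400π cm²/s

S = 4πr²
dS/dt = dS/dr · dr/dt = 8πr · 10
At r = 5: dS/dt = 400π cm²/s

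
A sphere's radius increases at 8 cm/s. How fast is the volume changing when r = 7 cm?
1568π cm³/s

V = (4/3)πr³
dV/dt = dV/dr · dr/dt = 4πr² · 8
At r = 7: dV/dt = 1568π cm³/s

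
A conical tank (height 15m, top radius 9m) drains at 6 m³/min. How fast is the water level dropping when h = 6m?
25/(54π) ≈ 0.1474 m/min

r/h = 9/15, so r = (3/5)h
V = (1/3)πr²h = (1/3)π((3/5)h)²h = (3/25)πh³
dV/dh = (9/25)πh²
dh/dt = (dV/dt)/(dV/dh) = -6/((9/25)π·6²) = -25/(54π) m/min
The level is dropping at 25/(54π) ≈ 0.1474 m/min.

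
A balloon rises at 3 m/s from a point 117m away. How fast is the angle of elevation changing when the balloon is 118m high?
0.012711 rad/s

tan(θ) = y/117
sec²(θ) · dθ/dt = (1/117) · dy/dt
dθ/dt = cos²(θ)/117 · 3 = 117/(117² + 118²) · 3
dθ/dt = 0.012711 rad/s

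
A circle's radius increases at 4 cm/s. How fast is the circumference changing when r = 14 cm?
8π cm/s

C = 2πr
dC/dt = 2π · dr/dt = 2π · 4 = 8π cm/s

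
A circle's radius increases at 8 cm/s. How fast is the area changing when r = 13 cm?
208π cm²/s

A = πr²
dA/dt = 2πr · dr/dt = 2π(13)(8) = 208π cm²/s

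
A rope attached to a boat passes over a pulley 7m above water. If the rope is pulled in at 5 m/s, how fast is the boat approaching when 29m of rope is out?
145√22/132 ≈ 5.152 m/s

rope² = x² + 7²
x = √(29² - 7²) = 6√22
dx/dt = (rope/x) · d(rope)/dt = (29/(6√22)) · (-5) = -145√22/132 m/s
The boat approaches at 145√22/132 ≈ 5.152 m/s.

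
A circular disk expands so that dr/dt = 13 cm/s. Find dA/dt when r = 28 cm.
728π cm²/s

A = πr²
dA/dt = 2πr · dr/dt = 2π(28)(13) = 728π cm²/s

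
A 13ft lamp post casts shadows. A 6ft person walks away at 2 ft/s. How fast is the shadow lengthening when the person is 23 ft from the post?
12/7 ft/s

By similar triangles: 13/(x+s) = 6/s
Solving: s = 6x/7
ds/dt = 6/7 · dx/dt = 6/7 · 2 = 12/7 ft/s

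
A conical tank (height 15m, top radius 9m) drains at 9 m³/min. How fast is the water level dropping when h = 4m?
25/(16π) ≈ 0.4974 m/min

r/h = 9/15, so r = (3/5)h
V = (1/3)πr²h = (1/3)π((3/5)h)²h = (3/25)πh³
dV/dh = (9/25)πh²
dh/dt = (dV/dt)/(dV/dh) = -9/((9/25)π·4²) = -25/(16π) m/min
The level is dropping at 25/(16π) ≈ 0.4974 m/min.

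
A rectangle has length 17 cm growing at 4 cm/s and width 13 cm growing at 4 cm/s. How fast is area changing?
120 cm²/s

A = lw
dA/dt = w·dl/dt + l·dw/dt = 13·4 + 17·4 = 120 cm²/s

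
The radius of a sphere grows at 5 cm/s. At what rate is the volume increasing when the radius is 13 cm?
3380π cm³/s

V = (4/3)πr³
dV/dt = dV/dr · dr/dt = 4πr² · 5
At r = 13: dV/dt = 3380π cm³/s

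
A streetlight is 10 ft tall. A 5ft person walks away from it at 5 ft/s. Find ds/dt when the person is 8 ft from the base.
5 ft/s

By similar triangles: 10/(x+s) = 5/s
Solving: s = 5x/5
ds/dt = 5/5 · dx/dt = 1 · 5 = 5 ft/s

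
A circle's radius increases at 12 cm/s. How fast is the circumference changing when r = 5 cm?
24π cm/s

C = 2πr
dC/dt = 2π · dr/dt = 2π · 12 = 24π cm/s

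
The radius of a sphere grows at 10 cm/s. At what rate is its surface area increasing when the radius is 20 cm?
1600π cm²/s

S = 4πr²
dS/dt = dS/dr · dr/dt = 8πr · 10
At r = 20: dS/dt = 1600π cm²/s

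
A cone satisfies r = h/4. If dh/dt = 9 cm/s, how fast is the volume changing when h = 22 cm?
1089π/4 cm³/s

V = (1/3)π(h/4)²h = πh³/48
dV/dt = πh²/16 · 9
At h = 22: dV/dt = 1089π/4 cm³/s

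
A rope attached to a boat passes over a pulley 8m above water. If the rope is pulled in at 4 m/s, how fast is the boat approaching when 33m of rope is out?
132√41/205 ≈ 4.123 m/s

rope² = x² + 8²
x = √(33² - 8²) = 5√41
dx/dt = (rope/x) · d(rope)/dt = (33/(5√41)) · (-4) = -132√41/205 m/s
The boat approaches at 132√41/205 ≈ 4.123 m/s.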